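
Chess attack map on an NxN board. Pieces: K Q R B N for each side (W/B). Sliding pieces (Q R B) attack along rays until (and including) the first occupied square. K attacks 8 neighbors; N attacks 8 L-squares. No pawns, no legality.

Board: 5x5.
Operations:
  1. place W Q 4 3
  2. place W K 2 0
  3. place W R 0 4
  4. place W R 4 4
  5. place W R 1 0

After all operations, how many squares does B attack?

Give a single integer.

Op 1: place WQ@(4,3)
Op 2: place WK@(2,0)
Op 3: place WR@(0,4)
Op 4: place WR@(4,4)
Op 5: place WR@(1,0)
Per-piece attacks for B:
Union (0 distinct): (none)

Answer: 0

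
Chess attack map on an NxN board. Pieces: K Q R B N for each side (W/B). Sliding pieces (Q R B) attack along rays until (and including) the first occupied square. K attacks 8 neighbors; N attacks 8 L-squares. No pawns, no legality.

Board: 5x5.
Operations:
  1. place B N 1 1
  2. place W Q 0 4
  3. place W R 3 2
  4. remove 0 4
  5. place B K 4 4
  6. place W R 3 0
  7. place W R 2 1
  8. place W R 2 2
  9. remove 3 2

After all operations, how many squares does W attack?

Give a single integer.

Answer: 17

Derivation:
Op 1: place BN@(1,1)
Op 2: place WQ@(0,4)
Op 3: place WR@(3,2)
Op 4: remove (0,4)
Op 5: place BK@(4,4)
Op 6: place WR@(3,0)
Op 7: place WR@(2,1)
Op 8: place WR@(2,2)
Op 9: remove (3,2)
Per-piece attacks for W:
  WR@(2,1): attacks (2,2) (2,0) (3,1) (4,1) (1,1) [ray(0,1) blocked at (2,2); ray(-1,0) blocked at (1,1)]
  WR@(2,2): attacks (2,3) (2,4) (2,1) (3,2) (4,2) (1,2) (0,2) [ray(0,-1) blocked at (2,1)]
  WR@(3,0): attacks (3,1) (3,2) (3,3) (3,4) (4,0) (2,0) (1,0) (0,0)
Union (17 distinct): (0,0) (0,2) (1,0) (1,1) (1,2) (2,0) (2,1) (2,2) (2,3) (2,4) (3,1) (3,2) (3,3) (3,4) (4,0) (4,1) (4,2)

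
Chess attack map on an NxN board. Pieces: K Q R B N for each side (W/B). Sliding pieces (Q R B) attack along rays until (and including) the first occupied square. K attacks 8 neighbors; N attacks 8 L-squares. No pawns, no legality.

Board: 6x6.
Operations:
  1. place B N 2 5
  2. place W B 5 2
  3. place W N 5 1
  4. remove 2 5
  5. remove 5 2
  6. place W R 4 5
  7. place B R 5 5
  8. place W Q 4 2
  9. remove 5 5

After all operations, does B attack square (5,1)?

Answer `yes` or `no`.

Answer: no

Derivation:
Op 1: place BN@(2,5)
Op 2: place WB@(5,2)
Op 3: place WN@(5,1)
Op 4: remove (2,5)
Op 5: remove (5,2)
Op 6: place WR@(4,5)
Op 7: place BR@(5,5)
Op 8: place WQ@(4,2)
Op 9: remove (5,5)
Per-piece attacks for B:
B attacks (5,1): no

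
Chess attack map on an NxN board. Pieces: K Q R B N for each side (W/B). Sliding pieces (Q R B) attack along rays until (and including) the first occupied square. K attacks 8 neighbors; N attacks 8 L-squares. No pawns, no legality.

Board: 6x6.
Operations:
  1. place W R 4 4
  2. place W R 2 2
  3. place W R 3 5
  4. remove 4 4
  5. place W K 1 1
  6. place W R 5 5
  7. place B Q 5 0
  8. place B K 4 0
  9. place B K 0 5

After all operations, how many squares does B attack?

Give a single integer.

Op 1: place WR@(4,4)
Op 2: place WR@(2,2)
Op 3: place WR@(3,5)
Op 4: remove (4,4)
Op 5: place WK@(1,1)
Op 6: place WR@(5,5)
Op 7: place BQ@(5,0)
Op 8: place BK@(4,0)
Op 9: place BK@(0,5)
Per-piece attacks for B:
  BK@(0,5): attacks (0,4) (1,5) (1,4)
  BK@(4,0): attacks (4,1) (5,0) (3,0) (5,1) (3,1)
  BQ@(5,0): attacks (5,1) (5,2) (5,3) (5,4) (5,5) (4,0) (4,1) (3,2) (2,3) (1,4) (0,5) [ray(0,1) blocked at (5,5); ray(-1,0) blocked at (4,0); ray(-1,1) blocked at (0,5)]
Union (16 distinct): (0,4) (0,5) (1,4) (1,5) (2,3) (3,0) (3,1) (3,2) (4,0) (4,1) (5,0) (5,1) (5,2) (5,3) (5,4) (5,5)

Answer: 16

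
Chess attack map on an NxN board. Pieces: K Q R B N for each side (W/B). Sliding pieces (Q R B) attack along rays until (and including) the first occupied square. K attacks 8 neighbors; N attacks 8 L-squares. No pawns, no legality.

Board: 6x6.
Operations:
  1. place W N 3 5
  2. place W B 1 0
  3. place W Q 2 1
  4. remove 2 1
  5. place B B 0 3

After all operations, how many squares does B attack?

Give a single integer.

Answer: 5

Derivation:
Op 1: place WN@(3,5)
Op 2: place WB@(1,0)
Op 3: place WQ@(2,1)
Op 4: remove (2,1)
Op 5: place BB@(0,3)
Per-piece attacks for B:
  BB@(0,3): attacks (1,4) (2,5) (1,2) (2,1) (3,0)
Union (5 distinct): (1,2) (1,4) (2,1) (2,5) (3,0)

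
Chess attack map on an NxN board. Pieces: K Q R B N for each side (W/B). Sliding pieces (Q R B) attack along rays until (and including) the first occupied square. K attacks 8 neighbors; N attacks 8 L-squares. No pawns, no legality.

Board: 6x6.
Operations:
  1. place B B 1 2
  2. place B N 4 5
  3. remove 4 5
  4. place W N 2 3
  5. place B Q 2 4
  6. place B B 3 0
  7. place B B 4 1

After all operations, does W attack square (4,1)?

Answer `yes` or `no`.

Answer: no

Derivation:
Op 1: place BB@(1,2)
Op 2: place BN@(4,5)
Op 3: remove (4,5)
Op 4: place WN@(2,3)
Op 5: place BQ@(2,4)
Op 6: place BB@(3,0)
Op 7: place BB@(4,1)
Per-piece attacks for W:
  WN@(2,3): attacks (3,5) (4,4) (1,5) (0,4) (3,1) (4,2) (1,1) (0,2)
W attacks (4,1): no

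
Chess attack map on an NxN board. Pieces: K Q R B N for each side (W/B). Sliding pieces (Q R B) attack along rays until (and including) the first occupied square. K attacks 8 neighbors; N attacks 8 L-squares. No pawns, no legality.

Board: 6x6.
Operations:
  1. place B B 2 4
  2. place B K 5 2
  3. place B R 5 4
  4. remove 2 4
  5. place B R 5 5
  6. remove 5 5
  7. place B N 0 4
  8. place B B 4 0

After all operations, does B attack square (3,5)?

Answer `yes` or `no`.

Op 1: place BB@(2,4)
Op 2: place BK@(5,2)
Op 3: place BR@(5,4)
Op 4: remove (2,4)
Op 5: place BR@(5,5)
Op 6: remove (5,5)
Op 7: place BN@(0,4)
Op 8: place BB@(4,0)
Per-piece attacks for B:
  BN@(0,4): attacks (2,5) (1,2) (2,3)
  BB@(4,0): attacks (5,1) (3,1) (2,2) (1,3) (0,4) [ray(-1,1) blocked at (0,4)]
  BK@(5,2): attacks (5,3) (5,1) (4,2) (4,3) (4,1)
  BR@(5,4): attacks (5,5) (5,3) (5,2) (4,4) (3,4) (2,4) (1,4) (0,4) [ray(0,-1) blocked at (5,2); ray(-1,0) blocked at (0,4)]
B attacks (3,5): no

Answer: no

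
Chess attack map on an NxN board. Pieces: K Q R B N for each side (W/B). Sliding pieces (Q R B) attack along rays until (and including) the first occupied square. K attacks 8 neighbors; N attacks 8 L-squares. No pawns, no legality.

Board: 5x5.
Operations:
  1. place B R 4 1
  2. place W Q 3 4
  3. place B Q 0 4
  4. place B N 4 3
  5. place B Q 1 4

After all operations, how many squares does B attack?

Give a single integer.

Answer: 21

Derivation:
Op 1: place BR@(4,1)
Op 2: place WQ@(3,4)
Op 3: place BQ@(0,4)
Op 4: place BN@(4,3)
Op 5: place BQ@(1,4)
Per-piece attacks for B:
  BQ@(0,4): attacks (0,3) (0,2) (0,1) (0,0) (1,4) (1,3) (2,2) (3,1) (4,0) [ray(1,0) blocked at (1,4)]
  BQ@(1,4): attacks (1,3) (1,2) (1,1) (1,0) (2,4) (3,4) (0,4) (2,3) (3,2) (4,1) (0,3) [ray(1,0) blocked at (3,4); ray(-1,0) blocked at (0,4); ray(1,-1) blocked at (4,1)]
  BR@(4,1): attacks (4,2) (4,3) (4,0) (3,1) (2,1) (1,1) (0,1) [ray(0,1) blocked at (4,3)]
  BN@(4,3): attacks (2,4) (3,1) (2,2)
Union (21 distinct): (0,0) (0,1) (0,2) (0,3) (0,4) (1,0) (1,1) (1,2) (1,3) (1,4) (2,1) (2,2) (2,3) (2,4) (3,1) (3,2) (3,4) (4,0) (4,1) (4,2) (4,3)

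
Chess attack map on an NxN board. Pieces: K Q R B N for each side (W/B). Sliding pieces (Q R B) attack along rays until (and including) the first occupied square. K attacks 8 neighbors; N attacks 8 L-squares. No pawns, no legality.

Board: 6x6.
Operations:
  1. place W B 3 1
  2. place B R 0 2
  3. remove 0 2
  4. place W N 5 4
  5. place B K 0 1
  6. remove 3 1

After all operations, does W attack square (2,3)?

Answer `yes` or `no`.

Op 1: place WB@(3,1)
Op 2: place BR@(0,2)
Op 3: remove (0,2)
Op 4: place WN@(5,4)
Op 5: place BK@(0,1)
Op 6: remove (3,1)
Per-piece attacks for W:
  WN@(5,4): attacks (3,5) (4,2) (3,3)
W attacks (2,3): no

Answer: no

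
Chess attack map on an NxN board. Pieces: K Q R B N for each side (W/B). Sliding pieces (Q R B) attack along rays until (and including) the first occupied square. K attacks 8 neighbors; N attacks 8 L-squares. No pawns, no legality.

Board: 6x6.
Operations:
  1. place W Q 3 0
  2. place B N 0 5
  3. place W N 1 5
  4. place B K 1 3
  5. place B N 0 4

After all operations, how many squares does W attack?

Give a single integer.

Op 1: place WQ@(3,0)
Op 2: place BN@(0,5)
Op 3: place WN@(1,5)
Op 4: place BK@(1,3)
Op 5: place BN@(0,4)
Per-piece attacks for W:
  WN@(1,5): attacks (2,3) (3,4) (0,3)
  WQ@(3,0): attacks (3,1) (3,2) (3,3) (3,4) (3,5) (4,0) (5,0) (2,0) (1,0) (0,0) (4,1) (5,2) (2,1) (1,2) (0,3)
Union (16 distinct): (0,0) (0,3) (1,0) (1,2) (2,0) (2,1) (2,3) (3,1) (3,2) (3,3) (3,4) (3,5) (4,0) (4,1) (5,0) (5,2)

Answer: 16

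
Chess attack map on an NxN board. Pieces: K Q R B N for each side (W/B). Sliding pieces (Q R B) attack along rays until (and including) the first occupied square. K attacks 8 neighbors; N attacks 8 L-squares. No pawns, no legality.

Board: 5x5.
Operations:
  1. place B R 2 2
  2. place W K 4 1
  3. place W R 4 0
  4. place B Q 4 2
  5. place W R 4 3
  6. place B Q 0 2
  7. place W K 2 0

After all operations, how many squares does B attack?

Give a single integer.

Op 1: place BR@(2,2)
Op 2: place WK@(4,1)
Op 3: place WR@(4,0)
Op 4: place BQ@(4,2)
Op 5: place WR@(4,3)
Op 6: place BQ@(0,2)
Op 7: place WK@(2,0)
Per-piece attacks for B:
  BQ@(0,2): attacks (0,3) (0,4) (0,1) (0,0) (1,2) (2,2) (1,3) (2,4) (1,1) (2,0) [ray(1,0) blocked at (2,2); ray(1,-1) blocked at (2,0)]
  BR@(2,2): attacks (2,3) (2,4) (2,1) (2,0) (3,2) (4,2) (1,2) (0,2) [ray(0,-1) blocked at (2,0); ray(1,0) blocked at (4,2); ray(-1,0) blocked at (0,2)]
  BQ@(4,2): attacks (4,3) (4,1) (3,2) (2,2) (3,3) (2,4) (3,1) (2,0) [ray(0,1) blocked at (4,3); ray(0,-1) blocked at (4,1); ray(-1,0) blocked at (2,2); ray(-1,-1) blocked at (2,0)]
Union (19 distinct): (0,0) (0,1) (0,2) (0,3) (0,4) (1,1) (1,2) (1,3) (2,0) (2,1) (2,2) (2,3) (2,4) (3,1) (3,2) (3,3) (4,1) (4,2) (4,3)

Answer: 19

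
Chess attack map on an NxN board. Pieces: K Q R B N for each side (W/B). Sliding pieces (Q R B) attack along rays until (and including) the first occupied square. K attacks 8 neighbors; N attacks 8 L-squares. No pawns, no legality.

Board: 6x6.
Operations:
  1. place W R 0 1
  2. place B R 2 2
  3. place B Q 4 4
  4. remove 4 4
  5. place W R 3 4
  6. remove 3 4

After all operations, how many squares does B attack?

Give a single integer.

Op 1: place WR@(0,1)
Op 2: place BR@(2,2)
Op 3: place BQ@(4,4)
Op 4: remove (4,4)
Op 5: place WR@(3,4)
Op 6: remove (3,4)
Per-piece attacks for B:
  BR@(2,2): attacks (2,3) (2,4) (2,5) (2,1) (2,0) (3,2) (4,2) (5,2) (1,2) (0,2)
Union (10 distinct): (0,2) (1,2) (2,0) (2,1) (2,3) (2,4) (2,5) (3,2) (4,2) (5,2)

Answer: 10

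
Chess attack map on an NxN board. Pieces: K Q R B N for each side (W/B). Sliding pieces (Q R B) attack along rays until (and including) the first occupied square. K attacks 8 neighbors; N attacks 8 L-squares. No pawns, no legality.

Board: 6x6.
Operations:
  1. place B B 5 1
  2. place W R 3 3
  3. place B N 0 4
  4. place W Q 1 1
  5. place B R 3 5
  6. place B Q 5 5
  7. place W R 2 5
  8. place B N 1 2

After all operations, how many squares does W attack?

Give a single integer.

Answer: 24

Derivation:
Op 1: place BB@(5,1)
Op 2: place WR@(3,3)
Op 3: place BN@(0,4)
Op 4: place WQ@(1,1)
Op 5: place BR@(3,5)
Op 6: place BQ@(5,5)
Op 7: place WR@(2,5)
Op 8: place BN@(1,2)
Per-piece attacks for W:
  WQ@(1,1): attacks (1,2) (1,0) (2,1) (3,1) (4,1) (5,1) (0,1) (2,2) (3,3) (2,0) (0,2) (0,0) [ray(0,1) blocked at (1,2); ray(1,0) blocked at (5,1); ray(1,1) blocked at (3,3)]
  WR@(2,5): attacks (2,4) (2,3) (2,2) (2,1) (2,0) (3,5) (1,5) (0,5) [ray(1,0) blocked at (3,5)]
  WR@(3,3): attacks (3,4) (3,5) (3,2) (3,1) (3,0) (4,3) (5,3) (2,3) (1,3) (0,3) [ray(0,1) blocked at (3,5)]
Union (24 distinct): (0,0) (0,1) (0,2) (0,3) (0,5) (1,0) (1,2) (1,3) (1,5) (2,0) (2,1) (2,2) (2,3) (2,4) (3,0) (3,1) (3,2) (3,3) (3,4) (3,5) (4,1) (4,3) (5,1) (5,3)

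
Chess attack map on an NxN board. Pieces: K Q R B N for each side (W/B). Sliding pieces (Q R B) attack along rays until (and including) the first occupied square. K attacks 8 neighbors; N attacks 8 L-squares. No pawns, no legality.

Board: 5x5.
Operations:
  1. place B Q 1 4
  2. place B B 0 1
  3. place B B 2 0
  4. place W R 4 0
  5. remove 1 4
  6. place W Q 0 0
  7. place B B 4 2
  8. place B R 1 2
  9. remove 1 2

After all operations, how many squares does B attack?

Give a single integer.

Answer: 11

Derivation:
Op 1: place BQ@(1,4)
Op 2: place BB@(0,1)
Op 3: place BB@(2,0)
Op 4: place WR@(4,0)
Op 5: remove (1,4)
Op 6: place WQ@(0,0)
Op 7: place BB@(4,2)
Op 8: place BR@(1,2)
Op 9: remove (1,2)
Per-piece attacks for B:
  BB@(0,1): attacks (1,2) (2,3) (3,4) (1,0)
  BB@(2,0): attacks (3,1) (4,2) (1,1) (0,2) [ray(1,1) blocked at (4,2)]
  BB@(4,2): attacks (3,3) (2,4) (3,1) (2,0) [ray(-1,-1) blocked at (2,0)]
Union (11 distinct): (0,2) (1,0) (1,1) (1,2) (2,0) (2,3) (2,4) (3,1) (3,3) (3,4) (4,2)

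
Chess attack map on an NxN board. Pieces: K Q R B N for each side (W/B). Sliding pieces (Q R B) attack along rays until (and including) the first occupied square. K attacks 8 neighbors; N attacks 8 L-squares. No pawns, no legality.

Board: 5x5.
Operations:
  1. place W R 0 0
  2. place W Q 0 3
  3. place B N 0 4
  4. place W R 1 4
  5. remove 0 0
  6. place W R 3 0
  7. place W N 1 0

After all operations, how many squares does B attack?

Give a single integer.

Op 1: place WR@(0,0)
Op 2: place WQ@(0,3)
Op 3: place BN@(0,4)
Op 4: place WR@(1,4)
Op 5: remove (0,0)
Op 6: place WR@(3,0)
Op 7: place WN@(1,0)
Per-piece attacks for B:
  BN@(0,4): attacks (1,2) (2,3)
Union (2 distinct): (1,2) (2,3)

Answer: 2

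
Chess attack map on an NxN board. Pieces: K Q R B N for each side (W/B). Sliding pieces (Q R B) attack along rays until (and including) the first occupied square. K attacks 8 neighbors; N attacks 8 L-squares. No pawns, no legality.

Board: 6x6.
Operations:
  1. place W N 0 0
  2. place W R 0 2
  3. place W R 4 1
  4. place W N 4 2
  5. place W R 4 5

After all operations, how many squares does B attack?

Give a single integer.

Op 1: place WN@(0,0)
Op 2: place WR@(0,2)
Op 3: place WR@(4,1)
Op 4: place WN@(4,2)
Op 5: place WR@(4,5)
Per-piece attacks for B:
Union (0 distinct): (none)

Answer: 0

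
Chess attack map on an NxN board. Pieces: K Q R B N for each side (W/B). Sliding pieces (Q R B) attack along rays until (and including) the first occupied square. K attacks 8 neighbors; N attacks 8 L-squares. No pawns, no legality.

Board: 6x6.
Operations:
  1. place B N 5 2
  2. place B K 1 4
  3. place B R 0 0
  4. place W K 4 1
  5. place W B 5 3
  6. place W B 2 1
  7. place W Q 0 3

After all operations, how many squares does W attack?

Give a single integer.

Op 1: place BN@(5,2)
Op 2: place BK@(1,4)
Op 3: place BR@(0,0)
Op 4: place WK@(4,1)
Op 5: place WB@(5,3)
Op 6: place WB@(2,1)
Op 7: place WQ@(0,3)
Per-piece attacks for W:
  WQ@(0,3): attacks (0,4) (0,5) (0,2) (0,1) (0,0) (1,3) (2,3) (3,3) (4,3) (5,3) (1,4) (1,2) (2,1) [ray(0,-1) blocked at (0,0); ray(1,0) blocked at (5,3); ray(1,1) blocked at (1,4); ray(1,-1) blocked at (2,1)]
  WB@(2,1): attacks (3,2) (4,3) (5,4) (3,0) (1,2) (0,3) (1,0) [ray(-1,1) blocked at (0,3)]
  WK@(4,1): attacks (4,2) (4,0) (5,1) (3,1) (5,2) (5,0) (3,2) (3,0)
  WB@(5,3): attacks (4,4) (3,5) (4,2) (3,1) (2,0)
Union (27 distinct): (0,0) (0,1) (0,2) (0,3) (0,4) (0,5) (1,0) (1,2) (1,3) (1,4) (2,0) (2,1) (2,3) (3,0) (3,1) (3,2) (3,3) (3,5) (4,0) (4,2) (4,3) (4,4) (5,0) (5,1) (5,2) (5,3) (5,4)

Answer: 27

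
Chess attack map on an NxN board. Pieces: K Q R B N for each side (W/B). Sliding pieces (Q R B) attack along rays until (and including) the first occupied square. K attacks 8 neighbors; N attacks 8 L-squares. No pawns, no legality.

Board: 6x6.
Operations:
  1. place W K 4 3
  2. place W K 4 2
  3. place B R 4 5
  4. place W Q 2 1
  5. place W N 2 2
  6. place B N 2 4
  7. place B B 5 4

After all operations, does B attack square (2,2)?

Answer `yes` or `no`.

Op 1: place WK@(4,3)
Op 2: place WK@(4,2)
Op 3: place BR@(4,5)
Op 4: place WQ@(2,1)
Op 5: place WN@(2,2)
Op 6: place BN@(2,4)
Op 7: place BB@(5,4)
Per-piece attacks for B:
  BN@(2,4): attacks (4,5) (0,5) (3,2) (4,3) (1,2) (0,3)
  BR@(4,5): attacks (4,4) (4,3) (5,5) (3,5) (2,5) (1,5) (0,5) [ray(0,-1) blocked at (4,3)]
  BB@(5,4): attacks (4,5) (4,3) [ray(-1,1) blocked at (4,5); ray(-1,-1) blocked at (4,3)]
B attacks (2,2): no

Answer: no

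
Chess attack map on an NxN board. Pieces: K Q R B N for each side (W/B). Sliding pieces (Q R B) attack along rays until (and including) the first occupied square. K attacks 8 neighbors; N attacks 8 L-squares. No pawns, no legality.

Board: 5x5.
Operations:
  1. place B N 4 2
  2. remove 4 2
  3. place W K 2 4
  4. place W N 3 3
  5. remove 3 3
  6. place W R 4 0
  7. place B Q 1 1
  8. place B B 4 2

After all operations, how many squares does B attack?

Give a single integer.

Answer: 15

Derivation:
Op 1: place BN@(4,2)
Op 2: remove (4,2)
Op 3: place WK@(2,4)
Op 4: place WN@(3,3)
Op 5: remove (3,3)
Op 6: place WR@(4,0)
Op 7: place BQ@(1,1)
Op 8: place BB@(4,2)
Per-piece attacks for B:
  BQ@(1,1): attacks (1,2) (1,3) (1,4) (1,0) (2,1) (3,1) (4,1) (0,1) (2,2) (3,3) (4,4) (2,0) (0,2) (0,0)
  BB@(4,2): attacks (3,3) (2,4) (3,1) (2,0) [ray(-1,1) blocked at (2,4)]
Union (15 distinct): (0,0) (0,1) (0,2) (1,0) (1,2) (1,3) (1,4) (2,0) (2,1) (2,2) (2,4) (3,1) (3,3) (4,1) (4,4)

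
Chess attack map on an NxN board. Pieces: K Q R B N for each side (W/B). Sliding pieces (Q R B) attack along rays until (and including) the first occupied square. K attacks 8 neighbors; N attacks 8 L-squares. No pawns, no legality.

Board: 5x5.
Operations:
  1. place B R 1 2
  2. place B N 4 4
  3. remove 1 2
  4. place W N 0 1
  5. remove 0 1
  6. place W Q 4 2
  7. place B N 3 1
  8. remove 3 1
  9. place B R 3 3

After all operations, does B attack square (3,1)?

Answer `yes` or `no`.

Op 1: place BR@(1,2)
Op 2: place BN@(4,4)
Op 3: remove (1,2)
Op 4: place WN@(0,1)
Op 5: remove (0,1)
Op 6: place WQ@(4,2)
Op 7: place BN@(3,1)
Op 8: remove (3,1)
Op 9: place BR@(3,3)
Per-piece attacks for B:
  BR@(3,3): attacks (3,4) (3,2) (3,1) (3,0) (4,3) (2,3) (1,3) (0,3)
  BN@(4,4): attacks (3,2) (2,3)
B attacks (3,1): yes

Answer: yes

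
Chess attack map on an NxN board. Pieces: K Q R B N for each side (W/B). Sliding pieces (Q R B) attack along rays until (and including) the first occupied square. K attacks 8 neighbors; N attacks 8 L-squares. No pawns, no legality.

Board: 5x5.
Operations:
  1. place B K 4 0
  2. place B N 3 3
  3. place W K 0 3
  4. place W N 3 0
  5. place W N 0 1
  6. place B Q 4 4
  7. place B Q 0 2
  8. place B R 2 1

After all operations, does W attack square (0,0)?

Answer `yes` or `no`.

Answer: no

Derivation:
Op 1: place BK@(4,0)
Op 2: place BN@(3,3)
Op 3: place WK@(0,3)
Op 4: place WN@(3,0)
Op 5: place WN@(0,1)
Op 6: place BQ@(4,4)
Op 7: place BQ@(0,2)
Op 8: place BR@(2,1)
Per-piece attacks for W:
  WN@(0,1): attacks (1,3) (2,2) (2,0)
  WK@(0,3): attacks (0,4) (0,2) (1,3) (1,4) (1,2)
  WN@(3,0): attacks (4,2) (2,2) (1,1)
W attacks (0,0): no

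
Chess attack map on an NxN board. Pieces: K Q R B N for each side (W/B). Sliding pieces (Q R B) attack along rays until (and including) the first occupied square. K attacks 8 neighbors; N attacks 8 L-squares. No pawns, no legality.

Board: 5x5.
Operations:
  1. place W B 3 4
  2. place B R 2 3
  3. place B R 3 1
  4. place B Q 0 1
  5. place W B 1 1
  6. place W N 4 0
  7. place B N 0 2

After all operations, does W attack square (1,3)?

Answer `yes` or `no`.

Answer: no

Derivation:
Op 1: place WB@(3,4)
Op 2: place BR@(2,3)
Op 3: place BR@(3,1)
Op 4: place BQ@(0,1)
Op 5: place WB@(1,1)
Op 6: place WN@(4,0)
Op 7: place BN@(0,2)
Per-piece attacks for W:
  WB@(1,1): attacks (2,2) (3,3) (4,4) (2,0) (0,2) (0,0) [ray(-1,1) blocked at (0,2)]
  WB@(3,4): attacks (4,3) (2,3) [ray(-1,-1) blocked at (2,3)]
  WN@(4,0): attacks (3,2) (2,1)
W attacks (1,3): no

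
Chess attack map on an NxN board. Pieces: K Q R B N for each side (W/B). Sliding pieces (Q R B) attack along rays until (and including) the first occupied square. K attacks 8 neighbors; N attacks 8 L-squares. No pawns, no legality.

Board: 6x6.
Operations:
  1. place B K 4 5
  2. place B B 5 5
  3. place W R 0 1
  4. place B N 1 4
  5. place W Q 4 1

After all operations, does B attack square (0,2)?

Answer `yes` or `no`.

Op 1: place BK@(4,5)
Op 2: place BB@(5,5)
Op 3: place WR@(0,1)
Op 4: place BN@(1,4)
Op 5: place WQ@(4,1)
Per-piece attacks for B:
  BN@(1,4): attacks (3,5) (2,2) (3,3) (0,2)
  BK@(4,5): attacks (4,4) (5,5) (3,5) (5,4) (3,4)
  BB@(5,5): attacks (4,4) (3,3) (2,2) (1,1) (0,0)
B attacks (0,2): yes

Answer: yes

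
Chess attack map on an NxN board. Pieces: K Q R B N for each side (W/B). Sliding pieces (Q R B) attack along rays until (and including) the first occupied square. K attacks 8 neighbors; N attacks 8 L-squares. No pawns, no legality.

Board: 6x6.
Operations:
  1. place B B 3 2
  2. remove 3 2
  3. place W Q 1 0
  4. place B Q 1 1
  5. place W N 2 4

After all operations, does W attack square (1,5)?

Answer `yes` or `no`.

Answer: no

Derivation:
Op 1: place BB@(3,2)
Op 2: remove (3,2)
Op 3: place WQ@(1,0)
Op 4: place BQ@(1,1)
Op 5: place WN@(2,4)
Per-piece attacks for W:
  WQ@(1,0): attacks (1,1) (2,0) (3,0) (4,0) (5,0) (0,0) (2,1) (3,2) (4,3) (5,4) (0,1) [ray(0,1) blocked at (1,1)]
  WN@(2,4): attacks (4,5) (0,5) (3,2) (4,3) (1,2) (0,3)
W attacks (1,5): no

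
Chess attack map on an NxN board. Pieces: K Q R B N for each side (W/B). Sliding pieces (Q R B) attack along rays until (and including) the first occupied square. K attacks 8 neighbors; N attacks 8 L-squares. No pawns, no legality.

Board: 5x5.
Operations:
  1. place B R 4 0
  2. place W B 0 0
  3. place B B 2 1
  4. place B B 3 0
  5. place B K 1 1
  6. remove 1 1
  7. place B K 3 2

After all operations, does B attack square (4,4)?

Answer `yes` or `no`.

Answer: yes

Derivation:
Op 1: place BR@(4,0)
Op 2: place WB@(0,0)
Op 3: place BB@(2,1)
Op 4: place BB@(3,0)
Op 5: place BK@(1,1)
Op 6: remove (1,1)
Op 7: place BK@(3,2)
Per-piece attacks for B:
  BB@(2,1): attacks (3,2) (3,0) (1,2) (0,3) (1,0) [ray(1,1) blocked at (3,2); ray(1,-1) blocked at (3,0)]
  BB@(3,0): attacks (4,1) (2,1) [ray(-1,1) blocked at (2,1)]
  BK@(3,2): attacks (3,3) (3,1) (4,2) (2,2) (4,3) (4,1) (2,3) (2,1)
  BR@(4,0): attacks (4,1) (4,2) (4,3) (4,4) (3,0) [ray(-1,0) blocked at (3,0)]
B attacks (4,4): yes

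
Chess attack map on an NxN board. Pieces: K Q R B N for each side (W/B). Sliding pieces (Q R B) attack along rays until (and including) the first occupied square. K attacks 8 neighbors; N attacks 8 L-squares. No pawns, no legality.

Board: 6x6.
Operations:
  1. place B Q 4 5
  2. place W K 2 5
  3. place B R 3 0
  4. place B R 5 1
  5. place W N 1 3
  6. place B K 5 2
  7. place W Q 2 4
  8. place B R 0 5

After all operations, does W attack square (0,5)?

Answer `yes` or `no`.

Answer: yes

Derivation:
Op 1: place BQ@(4,5)
Op 2: place WK@(2,5)
Op 3: place BR@(3,0)
Op 4: place BR@(5,1)
Op 5: place WN@(1,3)
Op 6: place BK@(5,2)
Op 7: place WQ@(2,4)
Op 8: place BR@(0,5)
Per-piece attacks for W:
  WN@(1,3): attacks (2,5) (3,4) (0,5) (2,1) (3,2) (0,1)
  WQ@(2,4): attacks (2,5) (2,3) (2,2) (2,1) (2,0) (3,4) (4,4) (5,4) (1,4) (0,4) (3,5) (3,3) (4,2) (5,1) (1,5) (1,3) [ray(0,1) blocked at (2,5); ray(1,-1) blocked at (5,1); ray(-1,-1) blocked at (1,3)]
  WK@(2,5): attacks (2,4) (3,5) (1,5) (3,4) (1,4)
W attacks (0,5): yes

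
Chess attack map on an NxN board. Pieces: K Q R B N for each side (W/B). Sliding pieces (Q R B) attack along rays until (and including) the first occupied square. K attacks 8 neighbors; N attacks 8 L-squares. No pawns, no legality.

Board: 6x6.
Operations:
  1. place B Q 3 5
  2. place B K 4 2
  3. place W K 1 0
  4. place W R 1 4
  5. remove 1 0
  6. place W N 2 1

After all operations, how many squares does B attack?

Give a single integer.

Op 1: place BQ@(3,5)
Op 2: place BK@(4,2)
Op 3: place WK@(1,0)
Op 4: place WR@(1,4)
Op 5: remove (1,0)
Op 6: place WN@(2,1)
Per-piece attacks for B:
  BQ@(3,5): attacks (3,4) (3,3) (3,2) (3,1) (3,0) (4,5) (5,5) (2,5) (1,5) (0,5) (4,4) (5,3) (2,4) (1,3) (0,2)
  BK@(4,2): attacks (4,3) (4,1) (5,2) (3,2) (5,3) (5,1) (3,3) (3,1)
Union (19 distinct): (0,2) (0,5) (1,3) (1,5) (2,4) (2,5) (3,0) (3,1) (3,2) (3,3) (3,4) (4,1) (4,3) (4,4) (4,5) (5,1) (5,2) (5,3) (5,5)

Answer: 19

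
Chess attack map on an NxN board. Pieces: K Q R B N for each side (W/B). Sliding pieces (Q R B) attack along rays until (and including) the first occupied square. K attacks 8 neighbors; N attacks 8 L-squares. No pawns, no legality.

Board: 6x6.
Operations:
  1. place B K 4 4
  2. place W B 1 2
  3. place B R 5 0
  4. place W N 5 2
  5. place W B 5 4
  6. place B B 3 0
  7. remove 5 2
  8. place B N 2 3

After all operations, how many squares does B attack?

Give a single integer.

Op 1: place BK@(4,4)
Op 2: place WB@(1,2)
Op 3: place BR@(5,0)
Op 4: place WN@(5,2)
Op 5: place WB@(5,4)
Op 6: place BB@(3,0)
Op 7: remove (5,2)
Op 8: place BN@(2,3)
Per-piece attacks for B:
  BN@(2,3): attacks (3,5) (4,4) (1,5) (0,4) (3,1) (4,2) (1,1) (0,2)
  BB@(3,0): attacks (4,1) (5,2) (2,1) (1,2) [ray(-1,1) blocked at (1,2)]
  BK@(4,4): attacks (4,5) (4,3) (5,4) (3,4) (5,5) (5,3) (3,5) (3,3)
  BR@(5,0): attacks (5,1) (5,2) (5,3) (5,4) (4,0) (3,0) [ray(0,1) blocked at (5,4); ray(-1,0) blocked at (3,0)]
Union (22 distinct): (0,2) (0,4) (1,1) (1,2) (1,5) (2,1) (3,0) (3,1) (3,3) (3,4) (3,5) (4,0) (4,1) (4,2) (4,3) (4,4) (4,5) (5,1) (5,2) (5,3) (5,4) (5,5)

Answer: 22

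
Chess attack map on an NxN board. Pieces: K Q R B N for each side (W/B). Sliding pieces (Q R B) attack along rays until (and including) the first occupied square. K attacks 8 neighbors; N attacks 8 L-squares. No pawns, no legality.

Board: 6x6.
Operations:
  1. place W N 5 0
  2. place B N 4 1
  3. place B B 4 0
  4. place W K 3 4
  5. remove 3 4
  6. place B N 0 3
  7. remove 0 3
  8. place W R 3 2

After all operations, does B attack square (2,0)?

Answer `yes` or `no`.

Op 1: place WN@(5,0)
Op 2: place BN@(4,1)
Op 3: place BB@(4,0)
Op 4: place WK@(3,4)
Op 5: remove (3,4)
Op 6: place BN@(0,3)
Op 7: remove (0,3)
Op 8: place WR@(3,2)
Per-piece attacks for B:
  BB@(4,0): attacks (5,1) (3,1) (2,2) (1,3) (0,4)
  BN@(4,1): attacks (5,3) (3,3) (2,2) (2,0)
B attacks (2,0): yes

Answer: yes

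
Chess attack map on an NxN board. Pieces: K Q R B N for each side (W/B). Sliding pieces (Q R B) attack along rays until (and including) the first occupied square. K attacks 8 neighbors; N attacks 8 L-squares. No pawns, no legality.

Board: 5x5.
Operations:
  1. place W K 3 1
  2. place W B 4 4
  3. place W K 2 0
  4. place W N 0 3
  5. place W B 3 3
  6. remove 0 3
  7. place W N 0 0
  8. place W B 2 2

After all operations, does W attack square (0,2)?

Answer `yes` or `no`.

Op 1: place WK@(3,1)
Op 2: place WB@(4,4)
Op 3: place WK@(2,0)
Op 4: place WN@(0,3)
Op 5: place WB@(3,3)
Op 6: remove (0,3)
Op 7: place WN@(0,0)
Op 8: place WB@(2,2)
Per-piece attacks for W:
  WN@(0,0): attacks (1,2) (2,1)
  WK@(2,0): attacks (2,1) (3,0) (1,0) (3,1) (1,1)
  WB@(2,2): attacks (3,3) (3,1) (1,3) (0,4) (1,1) (0,0) [ray(1,1) blocked at (3,3); ray(1,-1) blocked at (3,1); ray(-1,-1) blocked at (0,0)]
  WK@(3,1): attacks (3,2) (3,0) (4,1) (2,1) (4,2) (4,0) (2,2) (2,0)
  WB@(3,3): attacks (4,4) (4,2) (2,4) (2,2) [ray(1,1) blocked at (4,4); ray(-1,-1) blocked at (2,2)]
  WB@(4,4): attacks (3,3) [ray(-1,-1) blocked at (3,3)]
W attacks (0,2): no

Answer: no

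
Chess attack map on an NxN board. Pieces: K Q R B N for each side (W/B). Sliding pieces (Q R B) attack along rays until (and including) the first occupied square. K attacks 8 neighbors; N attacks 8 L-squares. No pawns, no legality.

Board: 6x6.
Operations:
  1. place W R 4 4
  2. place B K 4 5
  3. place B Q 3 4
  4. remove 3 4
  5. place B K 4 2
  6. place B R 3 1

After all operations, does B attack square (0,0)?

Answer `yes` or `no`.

Answer: no

Derivation:
Op 1: place WR@(4,4)
Op 2: place BK@(4,5)
Op 3: place BQ@(3,4)
Op 4: remove (3,4)
Op 5: place BK@(4,2)
Op 6: place BR@(3,1)
Per-piece attacks for B:
  BR@(3,1): attacks (3,2) (3,3) (3,4) (3,5) (3,0) (4,1) (5,1) (2,1) (1,1) (0,1)
  BK@(4,2): attacks (4,3) (4,1) (5,2) (3,2) (5,3) (5,1) (3,3) (3,1)
  BK@(4,5): attacks (4,4) (5,5) (3,5) (5,4) (3,4)
B attacks (0,0): no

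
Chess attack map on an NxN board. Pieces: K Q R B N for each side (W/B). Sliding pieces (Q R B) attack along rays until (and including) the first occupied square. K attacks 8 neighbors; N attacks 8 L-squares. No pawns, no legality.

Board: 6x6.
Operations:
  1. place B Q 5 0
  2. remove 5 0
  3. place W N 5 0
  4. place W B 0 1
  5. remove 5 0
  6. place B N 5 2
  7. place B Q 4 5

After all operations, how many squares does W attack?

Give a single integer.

Answer: 5

Derivation:
Op 1: place BQ@(5,0)
Op 2: remove (5,0)
Op 3: place WN@(5,0)
Op 4: place WB@(0,1)
Op 5: remove (5,0)
Op 6: place BN@(5,2)
Op 7: place BQ@(4,5)
Per-piece attacks for W:
  WB@(0,1): attacks (1,2) (2,3) (3,4) (4,5) (1,0) [ray(1,1) blocked at (4,5)]
Union (5 distinct): (1,0) (1,2) (2,3) (3,4) (4,5)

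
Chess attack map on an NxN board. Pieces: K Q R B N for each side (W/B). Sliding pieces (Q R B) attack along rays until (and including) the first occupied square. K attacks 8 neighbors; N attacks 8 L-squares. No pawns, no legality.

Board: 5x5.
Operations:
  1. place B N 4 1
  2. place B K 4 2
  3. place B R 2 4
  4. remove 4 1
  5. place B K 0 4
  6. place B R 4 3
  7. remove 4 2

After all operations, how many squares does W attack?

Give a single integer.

Op 1: place BN@(4,1)
Op 2: place BK@(4,2)
Op 3: place BR@(2,4)
Op 4: remove (4,1)
Op 5: place BK@(0,4)
Op 6: place BR@(4,3)
Op 7: remove (4,2)
Per-piece attacks for W:
Union (0 distinct): (none)

Answer: 0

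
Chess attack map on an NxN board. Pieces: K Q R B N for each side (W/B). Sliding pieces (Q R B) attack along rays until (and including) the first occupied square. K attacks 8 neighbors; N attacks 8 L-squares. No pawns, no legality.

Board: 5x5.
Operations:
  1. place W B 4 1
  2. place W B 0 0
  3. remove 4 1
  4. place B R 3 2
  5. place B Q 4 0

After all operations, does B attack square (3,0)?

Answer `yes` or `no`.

Answer: yes

Derivation:
Op 1: place WB@(4,1)
Op 2: place WB@(0,0)
Op 3: remove (4,1)
Op 4: place BR@(3,2)
Op 5: place BQ@(4,0)
Per-piece attacks for B:
  BR@(3,2): attacks (3,3) (3,4) (3,1) (3,0) (4,2) (2,2) (1,2) (0,2)
  BQ@(4,0): attacks (4,1) (4,2) (4,3) (4,4) (3,0) (2,0) (1,0) (0,0) (3,1) (2,2) (1,3) (0,4) [ray(-1,0) blocked at (0,0)]
B attacks (3,0): yes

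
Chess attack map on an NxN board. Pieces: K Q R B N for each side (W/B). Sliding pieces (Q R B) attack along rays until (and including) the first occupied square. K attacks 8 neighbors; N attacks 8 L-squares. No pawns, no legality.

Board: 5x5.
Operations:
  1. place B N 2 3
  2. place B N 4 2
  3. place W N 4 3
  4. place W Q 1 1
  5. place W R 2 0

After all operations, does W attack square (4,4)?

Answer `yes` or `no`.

Op 1: place BN@(2,3)
Op 2: place BN@(4,2)
Op 3: place WN@(4,3)
Op 4: place WQ@(1,1)
Op 5: place WR@(2,0)
Per-piece attacks for W:
  WQ@(1,1): attacks (1,2) (1,3) (1,4) (1,0) (2,1) (3,1) (4,1) (0,1) (2,2) (3,3) (4,4) (2,0) (0,2) (0,0) [ray(1,-1) blocked at (2,0)]
  WR@(2,0): attacks (2,1) (2,2) (2,3) (3,0) (4,0) (1,0) (0,0) [ray(0,1) blocked at (2,3)]
  WN@(4,3): attacks (2,4) (3,1) (2,2)
W attacks (4,4): yes

Answer: yes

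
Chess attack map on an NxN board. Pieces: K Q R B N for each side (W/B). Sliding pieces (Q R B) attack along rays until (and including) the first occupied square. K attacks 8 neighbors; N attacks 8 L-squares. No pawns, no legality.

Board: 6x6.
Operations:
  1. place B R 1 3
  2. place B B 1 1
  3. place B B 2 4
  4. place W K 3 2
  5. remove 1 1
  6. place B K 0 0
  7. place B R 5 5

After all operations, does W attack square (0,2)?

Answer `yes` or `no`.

Answer: no

Derivation:
Op 1: place BR@(1,3)
Op 2: place BB@(1,1)
Op 3: place BB@(2,4)
Op 4: place WK@(3,2)
Op 5: remove (1,1)
Op 6: place BK@(0,0)
Op 7: place BR@(5,5)
Per-piece attacks for W:
  WK@(3,2): attacks (3,3) (3,1) (4,2) (2,2) (4,3) (4,1) (2,3) (2,1)
W attacks (0,2): no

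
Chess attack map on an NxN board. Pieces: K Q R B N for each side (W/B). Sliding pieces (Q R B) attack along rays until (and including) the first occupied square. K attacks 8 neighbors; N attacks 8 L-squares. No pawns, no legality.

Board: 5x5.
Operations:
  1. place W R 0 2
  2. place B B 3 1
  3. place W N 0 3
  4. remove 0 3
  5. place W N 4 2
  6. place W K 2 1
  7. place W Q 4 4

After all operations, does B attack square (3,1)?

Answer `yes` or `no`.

Op 1: place WR@(0,2)
Op 2: place BB@(3,1)
Op 3: place WN@(0,3)
Op 4: remove (0,3)
Op 5: place WN@(4,2)
Op 6: place WK@(2,1)
Op 7: place WQ@(4,4)
Per-piece attacks for B:
  BB@(3,1): attacks (4,2) (4,0) (2,2) (1,3) (0,4) (2,0) [ray(1,1) blocked at (4,2)]
B attacks (3,1): no

Answer: no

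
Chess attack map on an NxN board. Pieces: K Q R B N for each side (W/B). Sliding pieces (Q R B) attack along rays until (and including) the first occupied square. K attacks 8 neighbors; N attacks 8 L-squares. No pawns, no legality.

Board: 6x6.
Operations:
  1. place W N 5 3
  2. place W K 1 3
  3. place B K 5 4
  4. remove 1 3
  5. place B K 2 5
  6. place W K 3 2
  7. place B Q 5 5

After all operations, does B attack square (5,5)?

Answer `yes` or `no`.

Op 1: place WN@(5,3)
Op 2: place WK@(1,3)
Op 3: place BK@(5,4)
Op 4: remove (1,3)
Op 5: place BK@(2,5)
Op 6: place WK@(3,2)
Op 7: place BQ@(5,5)
Per-piece attacks for B:
  BK@(2,5): attacks (2,4) (3,5) (1,5) (3,4) (1,4)
  BK@(5,4): attacks (5,5) (5,3) (4,4) (4,5) (4,3)
  BQ@(5,5): attacks (5,4) (4,5) (3,5) (2,5) (4,4) (3,3) (2,2) (1,1) (0,0) [ray(0,-1) blocked at (5,4); ray(-1,0) blocked at (2,5)]
B attacks (5,5): yes

Answer: yes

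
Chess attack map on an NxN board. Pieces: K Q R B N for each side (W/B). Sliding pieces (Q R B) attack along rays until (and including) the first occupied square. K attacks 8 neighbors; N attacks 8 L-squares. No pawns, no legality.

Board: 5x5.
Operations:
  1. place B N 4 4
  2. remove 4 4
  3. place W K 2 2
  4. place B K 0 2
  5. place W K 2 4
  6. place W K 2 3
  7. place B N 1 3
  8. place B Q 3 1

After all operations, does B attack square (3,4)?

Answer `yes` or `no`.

Answer: yes

Derivation:
Op 1: place BN@(4,4)
Op 2: remove (4,4)
Op 3: place WK@(2,2)
Op 4: place BK@(0,2)
Op 5: place WK@(2,4)
Op 6: place WK@(2,3)
Op 7: place BN@(1,3)
Op 8: place BQ@(3,1)
Per-piece attacks for B:
  BK@(0,2): attacks (0,3) (0,1) (1,2) (1,3) (1,1)
  BN@(1,3): attacks (3,4) (2,1) (3,2) (0,1)
  BQ@(3,1): attacks (3,2) (3,3) (3,4) (3,0) (4,1) (2,1) (1,1) (0,1) (4,2) (4,0) (2,2) (2,0) [ray(-1,1) blocked at (2,2)]
B attacks (3,4): yes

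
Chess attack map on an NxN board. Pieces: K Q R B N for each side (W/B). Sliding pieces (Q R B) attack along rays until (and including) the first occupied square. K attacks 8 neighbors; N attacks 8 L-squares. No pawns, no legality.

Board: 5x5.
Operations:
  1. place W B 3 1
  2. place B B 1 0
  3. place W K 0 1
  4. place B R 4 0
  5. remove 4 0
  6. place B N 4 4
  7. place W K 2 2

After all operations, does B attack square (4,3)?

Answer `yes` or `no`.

Op 1: place WB@(3,1)
Op 2: place BB@(1,0)
Op 3: place WK@(0,1)
Op 4: place BR@(4,0)
Op 5: remove (4,0)
Op 6: place BN@(4,4)
Op 7: place WK@(2,2)
Per-piece attacks for B:
  BB@(1,0): attacks (2,1) (3,2) (4,3) (0,1) [ray(-1,1) blocked at (0,1)]
  BN@(4,4): attacks (3,2) (2,3)
B attacks (4,3): yes

Answer: yes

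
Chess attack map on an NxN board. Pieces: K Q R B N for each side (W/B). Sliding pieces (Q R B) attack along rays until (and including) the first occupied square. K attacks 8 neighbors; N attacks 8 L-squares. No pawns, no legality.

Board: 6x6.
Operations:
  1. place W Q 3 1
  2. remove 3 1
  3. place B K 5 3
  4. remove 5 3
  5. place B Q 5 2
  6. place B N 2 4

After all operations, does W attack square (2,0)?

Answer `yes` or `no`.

Op 1: place WQ@(3,1)
Op 2: remove (3,1)
Op 3: place BK@(5,3)
Op 4: remove (5,3)
Op 5: place BQ@(5,2)
Op 6: place BN@(2,4)
Per-piece attacks for W:
W attacks (2,0): no

Answer: no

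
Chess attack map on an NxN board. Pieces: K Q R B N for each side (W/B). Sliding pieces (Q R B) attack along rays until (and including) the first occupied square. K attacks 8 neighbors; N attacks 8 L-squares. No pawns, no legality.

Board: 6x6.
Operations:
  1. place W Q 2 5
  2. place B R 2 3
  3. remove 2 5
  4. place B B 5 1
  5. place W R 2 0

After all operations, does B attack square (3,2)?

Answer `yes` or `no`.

Answer: no

Derivation:
Op 1: place WQ@(2,5)
Op 2: place BR@(2,3)
Op 3: remove (2,5)
Op 4: place BB@(5,1)
Op 5: place WR@(2,0)
Per-piece attacks for B:
  BR@(2,3): attacks (2,4) (2,5) (2,2) (2,1) (2,0) (3,3) (4,3) (5,3) (1,3) (0,3) [ray(0,-1) blocked at (2,0)]
  BB@(5,1): attacks (4,2) (3,3) (2,4) (1,5) (4,0)
B attacks (3,2): no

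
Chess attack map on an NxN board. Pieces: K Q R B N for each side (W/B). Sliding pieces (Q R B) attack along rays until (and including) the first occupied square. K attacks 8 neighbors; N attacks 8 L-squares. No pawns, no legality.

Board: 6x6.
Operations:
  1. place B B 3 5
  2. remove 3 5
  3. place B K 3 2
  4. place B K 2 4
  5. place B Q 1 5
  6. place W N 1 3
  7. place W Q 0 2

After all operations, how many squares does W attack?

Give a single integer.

Op 1: place BB@(3,5)
Op 2: remove (3,5)
Op 3: place BK@(3,2)
Op 4: place BK@(2,4)
Op 5: place BQ@(1,5)
Op 6: place WN@(1,3)
Op 7: place WQ@(0,2)
Per-piece attacks for W:
  WQ@(0,2): attacks (0,3) (0,4) (0,5) (0,1) (0,0) (1,2) (2,2) (3,2) (1,3) (1,1) (2,0) [ray(1,0) blocked at (3,2); ray(1,1) blocked at (1,3)]
  WN@(1,3): attacks (2,5) (3,4) (0,5) (2,1) (3,2) (0,1)
Union (14 distinct): (0,0) (0,1) (0,3) (0,4) (0,5) (1,1) (1,2) (1,3) (2,0) (2,1) (2,2) (2,5) (3,2) (3,4)

Answer: 14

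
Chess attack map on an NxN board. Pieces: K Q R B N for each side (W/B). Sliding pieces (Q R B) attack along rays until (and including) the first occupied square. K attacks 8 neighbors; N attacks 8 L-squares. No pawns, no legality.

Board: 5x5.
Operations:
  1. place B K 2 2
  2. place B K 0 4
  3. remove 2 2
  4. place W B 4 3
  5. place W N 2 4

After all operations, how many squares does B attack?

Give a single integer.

Op 1: place BK@(2,2)
Op 2: place BK@(0,4)
Op 3: remove (2,2)
Op 4: place WB@(4,3)
Op 5: place WN@(2,4)
Per-piece attacks for B:
  BK@(0,4): attacks (0,3) (1,4) (1,3)
Union (3 distinct): (0,3) (1,3) (1,4)

Answer: 3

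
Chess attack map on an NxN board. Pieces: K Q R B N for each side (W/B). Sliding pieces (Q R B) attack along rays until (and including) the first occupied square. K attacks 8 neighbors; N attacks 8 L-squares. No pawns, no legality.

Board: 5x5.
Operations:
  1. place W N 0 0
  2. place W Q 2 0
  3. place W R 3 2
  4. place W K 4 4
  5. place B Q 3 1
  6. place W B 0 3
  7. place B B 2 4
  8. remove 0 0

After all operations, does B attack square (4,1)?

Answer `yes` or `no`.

Answer: yes

Derivation:
Op 1: place WN@(0,0)
Op 2: place WQ@(2,0)
Op 3: place WR@(3,2)
Op 4: place WK@(4,4)
Op 5: place BQ@(3,1)
Op 6: place WB@(0,3)
Op 7: place BB@(2,4)
Op 8: remove (0,0)
Per-piece attacks for B:
  BB@(2,4): attacks (3,3) (4,2) (1,3) (0,2)
  BQ@(3,1): attacks (3,2) (3,0) (4,1) (2,1) (1,1) (0,1) (4,2) (4,0) (2,2) (1,3) (0,4) (2,0) [ray(0,1) blocked at (3,2); ray(-1,-1) blocked at (2,0)]
B attacks (4,1): yes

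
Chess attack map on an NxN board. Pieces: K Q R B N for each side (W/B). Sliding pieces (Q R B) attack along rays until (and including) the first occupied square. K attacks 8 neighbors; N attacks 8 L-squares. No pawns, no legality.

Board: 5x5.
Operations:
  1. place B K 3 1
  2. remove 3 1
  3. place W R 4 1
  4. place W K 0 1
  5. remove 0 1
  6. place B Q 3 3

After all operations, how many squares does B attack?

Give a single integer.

Op 1: place BK@(3,1)
Op 2: remove (3,1)
Op 3: place WR@(4,1)
Op 4: place WK@(0,1)
Op 5: remove (0,1)
Op 6: place BQ@(3,3)
Per-piece attacks for B:
  BQ@(3,3): attacks (3,4) (3,2) (3,1) (3,0) (4,3) (2,3) (1,3) (0,3) (4,4) (4,2) (2,4) (2,2) (1,1) (0,0)
Union (14 distinct): (0,0) (0,3) (1,1) (1,3) (2,2) (2,3) (2,4) (3,0) (3,1) (3,2) (3,4) (4,2) (4,3) (4,4)

Answer: 14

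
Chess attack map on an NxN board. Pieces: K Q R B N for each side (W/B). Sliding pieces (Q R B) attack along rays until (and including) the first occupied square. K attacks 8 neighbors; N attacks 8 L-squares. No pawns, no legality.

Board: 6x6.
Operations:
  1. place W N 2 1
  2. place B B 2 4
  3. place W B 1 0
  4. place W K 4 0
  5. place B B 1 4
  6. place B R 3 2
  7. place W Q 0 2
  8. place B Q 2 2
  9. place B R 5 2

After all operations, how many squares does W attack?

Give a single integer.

Op 1: place WN@(2,1)
Op 2: place BB@(2,4)
Op 3: place WB@(1,0)
Op 4: place WK@(4,0)
Op 5: place BB@(1,4)
Op 6: place BR@(3,2)
Op 7: place WQ@(0,2)
Op 8: place BQ@(2,2)
Op 9: place BR@(5,2)
Per-piece attacks for W:
  WQ@(0,2): attacks (0,3) (0,4) (0,5) (0,1) (0,0) (1,2) (2,2) (1,3) (2,4) (1,1) (2,0) [ray(1,0) blocked at (2,2); ray(1,1) blocked at (2,4)]
  WB@(1,0): attacks (2,1) (0,1) [ray(1,1) blocked at (2,1)]
  WN@(2,1): attacks (3,3) (4,2) (1,3) (0,2) (4,0) (0,0)
  WK@(4,0): attacks (4,1) (5,0) (3,0) (5,1) (3,1)
Union (21 distinct): (0,0) (0,1) (0,2) (0,3) (0,4) (0,5) (1,1) (1,2) (1,3) (2,0) (2,1) (2,2) (2,4) (3,0) (3,1) (3,3) (4,0) (4,1) (4,2) (5,0) (5,1)

Answer: 21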